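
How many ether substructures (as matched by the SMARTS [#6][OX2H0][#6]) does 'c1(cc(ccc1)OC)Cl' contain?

1

[#6][OX2H0][#6] is the SMARTS for an ether: an aliphatic oxygen bridging two carbons with no H on the oxygen.
Exactly one fragment in the molecule meets all constraints, giving 1 match.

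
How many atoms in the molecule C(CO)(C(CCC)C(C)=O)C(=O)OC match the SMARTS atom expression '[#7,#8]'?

4

The query [#7,#8] means: nitrogen or oxygen (comma = OR).
Check the 14 heavy atoms by environment: 10× C → no; 4× O → match.
That gives 4 matching atoms.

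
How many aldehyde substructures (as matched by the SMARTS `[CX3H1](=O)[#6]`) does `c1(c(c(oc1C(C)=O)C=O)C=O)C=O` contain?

3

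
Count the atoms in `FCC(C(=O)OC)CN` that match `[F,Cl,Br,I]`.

1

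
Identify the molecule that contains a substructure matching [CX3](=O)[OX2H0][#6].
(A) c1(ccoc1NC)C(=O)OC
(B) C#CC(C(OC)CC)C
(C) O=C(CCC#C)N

A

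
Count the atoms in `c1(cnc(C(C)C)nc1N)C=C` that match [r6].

The query [r6] means: r6 matches atoms in a six-membered ring.
Check the 12 heavy atoms by environment: 2× n (aromatic, in 6-ring) → match; 4× c (aromatic, in 6-ring) → match; 5× C (acyclic) → no; 1× N (acyclic) → no.
Summing the matching environments: 2 + 4 = 6 matching atoms.

6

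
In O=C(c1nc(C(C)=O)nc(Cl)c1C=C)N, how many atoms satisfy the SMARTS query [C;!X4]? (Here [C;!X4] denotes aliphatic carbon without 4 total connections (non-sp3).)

4

The query [C;!X4] means: aliphatic carbon that does not have four total connections.
Check the 15 heavy atoms by environment: 2× n (aromatic, X2) → no; 4× c (aromatic, X3) → no; 1× Cl (X1) → no; 4× C (X3) → match; 2× O (X1) → no; 1× N (X3) → no; 1× C (X4) → no.
That gives 4 matching atoms.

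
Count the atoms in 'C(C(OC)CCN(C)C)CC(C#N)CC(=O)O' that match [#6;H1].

2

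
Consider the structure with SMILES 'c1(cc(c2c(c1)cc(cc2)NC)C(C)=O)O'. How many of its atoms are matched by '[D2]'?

6

The query [D2] means: atom with exactly two heavy-atom neighbours.
Check the 16 heavy atoms by environment: 5× c (aromatic, D3) → no; 5× c (aromatic, D2) → match; 1× N (D2) → match; 2× C (D1) → no; 2× O (D1) → no; 1× C (D3) → no.
Summing the matching environments: 5 + 1 = 6 matching atoms.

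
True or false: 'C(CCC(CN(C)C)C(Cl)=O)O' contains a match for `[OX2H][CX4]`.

The pattern [OX2H][CX4] describes a hydroxyl oxygen bound to an sp3 (X4) carbon — an aliphatic alcohol.
The molecule carries a hydroxyl group (-OH), whose atoms satisfy every constraint of the query, so the pattern matches.

True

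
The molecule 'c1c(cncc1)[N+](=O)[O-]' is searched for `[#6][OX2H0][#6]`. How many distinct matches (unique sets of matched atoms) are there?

[#6][OX2H0][#6] is the SMARTS for an ether: an aliphatic oxygen bridging two carbons with no H on the oxygen.
No fragment in the molecule satisfies every constraint, giving 0 matches.

0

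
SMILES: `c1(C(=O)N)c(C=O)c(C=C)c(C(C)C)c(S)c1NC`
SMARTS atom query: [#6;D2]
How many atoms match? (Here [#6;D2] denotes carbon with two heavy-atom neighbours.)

The query [#6;D2] means: any carbon bonded to exactly two heavy atoms.
Check the 19 heavy atoms by environment: 6× c (aromatic, D3) → no; 2× C (D2) → match; 4× C (D1) → no; 2× O (D1) → no; 2× C (D3) → no; 1× N (D1) → no; 1× S (D1) → no; 1× N (D2) → no.
That gives 2 matching atoms.

2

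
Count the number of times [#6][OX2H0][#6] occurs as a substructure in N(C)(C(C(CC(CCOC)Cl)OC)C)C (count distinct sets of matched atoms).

[#6][OX2H0][#6] is the SMARTS for an ether: an aliphatic oxygen bridging two carbons with no H on the oxygen.
The molecule carries 2 separate instances of a methoxy ether (-OCH3) meeting every constraint; each maps to a distinct set of atoms, giving 2 matches.

2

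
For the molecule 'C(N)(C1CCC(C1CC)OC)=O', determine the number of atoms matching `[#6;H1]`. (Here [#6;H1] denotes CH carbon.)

3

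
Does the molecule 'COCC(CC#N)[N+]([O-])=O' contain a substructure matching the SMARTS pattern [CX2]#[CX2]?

The pattern [CX2]#[CX2] describes a carbon-carbon triple bond — an alkyne.
The closest candidate here is a nitrile (-C#N), but the triple bond is C#N, not C#C. No other fragment satisfies the full query, so there is no match.

No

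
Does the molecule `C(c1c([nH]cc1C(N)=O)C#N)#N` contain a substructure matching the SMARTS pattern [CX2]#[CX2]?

The pattern [CX2]#[CX2] describes a carbon-carbon triple bond — an alkyne.
The closest candidate here is a nitrile (-C#N), but the triple bond is C#N, not C#C. No other fragment satisfies the full query, so there is no match.

No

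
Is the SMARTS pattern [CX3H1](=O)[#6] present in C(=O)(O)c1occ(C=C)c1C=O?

The pattern [CX3H1](=O)[#6] describes an sp2 carbon with one H, double-bonded to O and single-bonded to carbon — an aldehyde.
The molecule carries an aldehyde (-CHO), whose atoms satisfy every constraint of the query, so the pattern matches.

Yes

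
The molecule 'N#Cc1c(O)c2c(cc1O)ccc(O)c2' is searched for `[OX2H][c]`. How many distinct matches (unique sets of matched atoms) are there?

3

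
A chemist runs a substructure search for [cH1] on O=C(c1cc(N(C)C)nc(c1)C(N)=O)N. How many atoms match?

The query [cH1] means: aromatic carbon bearing exactly one hydrogen.
Check the 15 heavy atoms by environment: 1× n (aromatic, H0) → no; 3× c (aromatic, H0) → no; 2× c (aromatic, H1) → match; 2× C (H0) → no; 2× O (H0) → no; 2× N (H2) → no; 1× N (H0) → no; 2× C (H3) → no.
That gives 2 matching atoms.

2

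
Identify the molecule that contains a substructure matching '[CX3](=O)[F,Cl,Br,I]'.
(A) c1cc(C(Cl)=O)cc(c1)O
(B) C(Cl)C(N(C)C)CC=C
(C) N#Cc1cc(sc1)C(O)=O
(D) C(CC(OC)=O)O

[CX3](=O)[F,Cl,Br,I] describes a carbonyl carbon bonded to a halogen (an acyl halide).
(A) contains an acyl chloride (-C(=O)Cl), which satisfies every atom and bond constraint.
(B) has a chloro substituent but the Cl is not on a carbonyl carbon.
(C) has a carboxylic acid group (-C(=O)OH) but the carbonyl is bonded to -OH, not to a halogen.
(D) has a methyl-ester group (-C(=O)OCH3) but the carbonyl is bonded to -O-C, not to a halogen.
So the answer is (A).

A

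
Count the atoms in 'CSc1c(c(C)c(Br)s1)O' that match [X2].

3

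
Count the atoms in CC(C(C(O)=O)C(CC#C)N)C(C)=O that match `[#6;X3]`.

2

The query [#6;X3] means: any carbon (aromatic or not) with three total connections.
Check the 14 heavy atoms by environment: 6× C (X4) → no; 1× N (X3) → no; 2× C (X3) → match; 2× O (X1) → no; 2× C (X2) → no; 1× O (X2) → no.
That gives 2 matching atoms.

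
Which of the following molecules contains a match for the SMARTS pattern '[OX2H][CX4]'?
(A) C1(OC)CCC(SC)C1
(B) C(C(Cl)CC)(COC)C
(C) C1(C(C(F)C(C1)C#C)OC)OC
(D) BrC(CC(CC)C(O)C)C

[OX2H][CX4] describes a hydroxyl oxygen bound to an sp3 (X4) carbon (an aliphatic alcohol).
(A) has a methoxy ether (-OCH3) but the oxygen has H0 (ether), not H1.
(B) has a methoxy ether (-OCH3) but the oxygen has H0 (ether), not H1.
(C) has a methoxy ether (-OCH3) but the oxygen has H0 (ether), not H1.
(D) contains a hydroxyl group (-OH), which satisfies every atom and bond constraint.
So the answer is (D).

D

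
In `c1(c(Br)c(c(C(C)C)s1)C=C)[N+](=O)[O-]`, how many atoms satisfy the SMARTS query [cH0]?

4

Check the 14 heavy atoms by environment: 1× s (aromatic, H0) → no; 4× c (aromatic, H0) → match; 2× C (H1) → no; 1× C (H2) → no; 1× N (charge +1, H0) → no; 1× O (charge -1, H0) → no; 1× O (H0) → no; 2× C (H3) → no; 1× Br (H0) → no.
That gives 4 matching atoms.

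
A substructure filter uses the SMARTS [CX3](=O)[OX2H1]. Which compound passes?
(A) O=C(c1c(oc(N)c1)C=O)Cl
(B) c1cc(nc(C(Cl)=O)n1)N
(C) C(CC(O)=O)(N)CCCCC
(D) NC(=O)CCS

[CX3](=O)[OX2H1] describes an sp2 carbon double-bonded to O and single-bonded to an -OH oxygen (a carboxylic acid).
(A) has an acyl chloride (-C(=O)Cl) but the carbonyl is bonded to Cl, not to an -OH oxygen.
(B) has an acyl chloride (-C(=O)Cl) but the carbonyl is bonded to Cl, not to an -OH oxygen.
(C) contains a carboxylic acid group (-C(=O)OH), which satisfies every atom and bond constraint.
(D) has a primary amide (-C(=O)NH2) but the carbonyl is bonded to N, not to an -OH oxygen.
So the answer is (C).

C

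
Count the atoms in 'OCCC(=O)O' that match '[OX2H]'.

2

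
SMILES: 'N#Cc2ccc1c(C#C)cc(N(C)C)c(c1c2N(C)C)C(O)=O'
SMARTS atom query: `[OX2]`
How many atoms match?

1

The query [OX2] means: aliphatic oxygen with two total connections — ether, hydroxyl, or ester single-bond O.
Check the 23 heavy atoms by environment: 10× c (aromatic, X3) → no; 3× C (X2) → no; 1× N (X1) → no; 2× N (X3) → no; 4× C (X4) → no; 1× C (X3) → no; 1× O (X1) → no; 1× O (X2) → match.
That gives 1 matching atom.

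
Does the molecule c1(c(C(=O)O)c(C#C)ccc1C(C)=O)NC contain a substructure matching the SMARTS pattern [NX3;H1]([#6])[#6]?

Yes

The pattern [NX3;H1]([#6])[#6] describes a trivalent nitrogen with one H, bonded to two carbons — a secondary amine.
The molecule carries an N-methylamino group (-NHCH3), whose atoms satisfy every constraint of the query, so the pattern matches.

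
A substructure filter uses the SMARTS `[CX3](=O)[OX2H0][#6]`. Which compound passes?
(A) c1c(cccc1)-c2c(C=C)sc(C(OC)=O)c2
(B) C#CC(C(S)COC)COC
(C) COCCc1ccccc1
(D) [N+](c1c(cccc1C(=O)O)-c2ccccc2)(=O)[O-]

A

[CX3](=O)[OX2H0][#6] describes a carbonyl carbon bonded to an oxygen that is itself bonded to carbon (no H on that O) (an ester).
(A) contains a methyl-ester group (-C(=O)OCH3), which satisfies every atom and bond constraint.
(B) has a methoxy ether (-OCH3) but the ether oxygen is not adjacent to a C=O carbon.
(C) has a methoxy ether (-OCH3) but the ether oxygen is not adjacent to a C=O carbon.
(D) has a carboxylic acid group (-C(=O)OH) but the singly-bonded O carries H (OX2H1, not H0).
So the answer is (A).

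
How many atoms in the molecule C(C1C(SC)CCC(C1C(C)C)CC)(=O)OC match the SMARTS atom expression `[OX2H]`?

The query [OX2H] means: aliphatic oxygen with two connections, one of which is H — an -OH oxygen.
Check the 17 heavy atoms by environment: 3× C (H2, X4) → no; 5× C (H1, X4) → no; 1× C (H0, X3) → no; 1× O (H0, X1) → no; 1× O (H0, X2) → no; 5× C (H3, X4) → no; 1× S (H0, X2) → no.
No environment satisfies the query, so 0 matching atoms.

0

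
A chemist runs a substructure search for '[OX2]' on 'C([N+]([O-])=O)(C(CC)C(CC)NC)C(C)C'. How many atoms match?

0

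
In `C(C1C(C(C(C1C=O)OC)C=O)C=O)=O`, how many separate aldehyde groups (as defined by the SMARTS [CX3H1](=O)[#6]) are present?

4

[CX3H1](=O)[#6] is the SMARTS for an aldehyde: an sp2 carbon with one H, double-bonded to O and single-bonded to carbon.
The molecule carries 4 separate instances of an aldehyde (-CHO) meeting every constraint; each maps to a distinct set of atoms, giving 4 matches.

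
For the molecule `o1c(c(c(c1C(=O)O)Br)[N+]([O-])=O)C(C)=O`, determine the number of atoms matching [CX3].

The query [CX3] means: C with X3: aliphatic carbon with exactly 3 total connections.
Check the 15 heavy atoms by environment: 1× o (aromatic, X2) → no; 4× c (aromatic, X3) → no; 2× C (X3) → match; 3× O (X1) → no; 1× C (X4) → no; 1× O (X2) → no; 1× Br (X1) → no; 1× N (charge +1, X3) → no; 1× O (charge -1, X1) → no.
That gives 2 matching atoms.

2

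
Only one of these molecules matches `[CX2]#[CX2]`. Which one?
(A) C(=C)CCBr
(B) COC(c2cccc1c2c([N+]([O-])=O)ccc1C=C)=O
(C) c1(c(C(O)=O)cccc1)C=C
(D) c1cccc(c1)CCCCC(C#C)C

[CX2]#[CX2] describes a carbon-carbon triple bond (an alkyne).
(A) has a vinyl group (-CH=CH2) but the C=C is a double bond; both carbons are CX3, not CX2.
(B) has a vinyl group (-CH=CH2) but the C=C is a double bond; both carbons are CX3, not CX2.
(C) has a vinyl group (-CH=CH2) but the C=C is a double bond; both carbons are CX3, not CX2.
(D) contains an ethynyl group (-C#CH), which satisfies every atom and bond constraint.
So the answer is (D).

D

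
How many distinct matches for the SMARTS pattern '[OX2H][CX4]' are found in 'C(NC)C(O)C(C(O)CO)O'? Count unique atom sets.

4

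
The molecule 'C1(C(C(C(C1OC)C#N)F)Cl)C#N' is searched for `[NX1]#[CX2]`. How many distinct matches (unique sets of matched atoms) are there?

[NX1]#[CX2] is the SMARTS for a nitrile: a nitrogen triple-bonded to a two-connected carbon.
The molecule carries 2 separate instances of a nitrile (-C#N) meeting every constraint; each maps to a distinct set of atoms, giving 2 matches.

2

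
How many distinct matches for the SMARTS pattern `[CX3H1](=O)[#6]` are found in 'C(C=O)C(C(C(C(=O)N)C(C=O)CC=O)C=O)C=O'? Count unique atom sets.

[CX3H1](=O)[#6] is the SMARTS for an aldehyde: an sp2 carbon with one H, double-bonded to O and single-bonded to carbon.
The molecule carries 5 separate instances of an aldehyde (-CHO) meeting every constraint; each maps to a distinct set of atoms, giving 5 matches.

5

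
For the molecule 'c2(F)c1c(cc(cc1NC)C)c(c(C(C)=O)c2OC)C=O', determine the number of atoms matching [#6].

The query [#6] means: #6 matches any atom with atomic number 6 (carbon, aromatic or aliphatic).
Check the 21 heavy atoms by environment: 10× c (aromatic) → match; 3× O → no; 6× C → match; 1× F → no; 1× N → no.
Summing the matching environments: 10 + 6 = 16 matching atoms.

16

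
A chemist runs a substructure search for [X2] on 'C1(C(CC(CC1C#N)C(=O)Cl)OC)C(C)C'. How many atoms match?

2

The query [X2] means: any atom with exactly two total connections (bonds + H).
Check the 16 heavy atoms by environment: 10× C (X4) → no; 1× O (X2) → match; 1× C (X2) → match; 1× N (X1) → no; 1× C (X3) → no; 1× O (X1) → no; 1× Cl (X1) → no.
Summing the matching environments: 1 + 1 = 2 matching atoms.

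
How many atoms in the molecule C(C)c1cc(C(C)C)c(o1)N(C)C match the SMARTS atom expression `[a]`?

5

The query [a] means: a matches any aromatic atom.
Check the 13 heavy atoms by environment: 1× o (aromatic) → match; 4× c (aromatic) → match; 1× N → no; 7× C → no.
Summing the matching environments: 1 + 4 = 5 matching atoms.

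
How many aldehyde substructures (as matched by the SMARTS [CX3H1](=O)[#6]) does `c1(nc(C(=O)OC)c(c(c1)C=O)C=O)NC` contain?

2

[CX3H1](=O)[#6] is the SMARTS for an aldehyde: an sp2 carbon with one H, double-bonded to O and single-bonded to carbon.
The molecule carries 2 separate instances of an aldehyde (-CHO) meeting every constraint; each maps to a distinct set of atoms, giving 2 matches.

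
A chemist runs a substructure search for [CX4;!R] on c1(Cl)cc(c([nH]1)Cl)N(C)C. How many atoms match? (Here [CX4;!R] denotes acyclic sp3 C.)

2

The query [CX4;!R] means: aliphatic carbon with four total connections, not in a ring.
Check the 10 heavy atoms by environment: 1× n (aromatic, X3, in 5-ring) → no; 4× c (aromatic, X3, in 5-ring) → no; 1× N (X3, acyclic) → no; 2× C (X4, acyclic) → match; 2× Cl (X1, acyclic) → no.
That gives 2 matching atoms.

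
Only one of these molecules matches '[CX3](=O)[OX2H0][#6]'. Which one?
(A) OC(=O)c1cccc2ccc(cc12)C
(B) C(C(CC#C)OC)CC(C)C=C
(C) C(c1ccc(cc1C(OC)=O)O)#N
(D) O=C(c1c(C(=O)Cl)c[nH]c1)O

C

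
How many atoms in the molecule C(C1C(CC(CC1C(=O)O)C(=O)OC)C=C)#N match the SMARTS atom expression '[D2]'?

5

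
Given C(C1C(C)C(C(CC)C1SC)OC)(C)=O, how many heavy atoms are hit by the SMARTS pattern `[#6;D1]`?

5

The query [#6;D1] means: carbon bonded to exactly one heavy atom.
Check the 15 heavy atoms by environment: 6× C (D3) → no; 1× O (D2) → no; 5× C (D1) → match; 1× S (D2) → no; 1× C (D2) → no; 1× O (D1) → no.
That gives 5 matching atoms.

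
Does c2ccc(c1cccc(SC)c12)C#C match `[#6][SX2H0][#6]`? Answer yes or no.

Yes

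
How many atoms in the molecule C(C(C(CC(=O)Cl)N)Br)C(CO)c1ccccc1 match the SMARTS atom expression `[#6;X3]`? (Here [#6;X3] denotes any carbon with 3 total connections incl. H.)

The query [#6;X3] means: any carbon (aromatic or not) with three total connections.
Check the 18 heavy atoms by environment: 6× C (X4) → no; 6× c (aromatic, X3) → match; 1× C (X3) → match; 1× O (X1) → no; 1× Cl (X1) → no; 1× N (X3) → no; 1× O (X2) → no; 1× Br (X1) → no.
Summing the matching environments: 6 + 1 = 7 matching atoms.

7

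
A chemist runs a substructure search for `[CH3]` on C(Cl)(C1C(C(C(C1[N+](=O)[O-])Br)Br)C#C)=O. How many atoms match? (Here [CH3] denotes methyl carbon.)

0

The query [CH3] means: aliphatic carbon with exactly three hydrogens.
Check the 15 heavy atoms by environment: 6× C (H1) → no; 2× C (H0) → no; 2× O (H0) → no; 1× Cl (H0) → no; 1× N (charge +1, H0) → no; 1× O (charge -1, H0) → no; 2× Br (H0) → no.
No environment satisfies the query, so 0 matching atoms.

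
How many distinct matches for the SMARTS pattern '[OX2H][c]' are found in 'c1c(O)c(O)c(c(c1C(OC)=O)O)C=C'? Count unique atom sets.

3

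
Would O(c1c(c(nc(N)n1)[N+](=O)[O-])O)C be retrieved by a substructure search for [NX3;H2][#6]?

The pattern [NX3;H2][#6] describes a trivalent nitrogen with two H attached to carbon — a primary amine.
The molecule carries a primary amino group (-NH2), whose atoms satisfy every constraint of the query, so the pattern matches.

Yes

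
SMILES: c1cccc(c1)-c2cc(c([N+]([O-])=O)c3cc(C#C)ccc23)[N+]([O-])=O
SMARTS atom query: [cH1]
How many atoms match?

9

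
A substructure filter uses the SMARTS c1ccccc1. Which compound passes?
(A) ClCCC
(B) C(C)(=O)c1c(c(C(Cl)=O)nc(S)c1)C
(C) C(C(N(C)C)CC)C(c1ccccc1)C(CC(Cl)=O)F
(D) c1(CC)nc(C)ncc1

C

c1ccccc1 describes six aromatic carbons in a ring (a benzene ring).
(A) has a methyl group (-CH3) but no six-membered all-carbon aromatic ring is present.
(B) has a methyl group (-CH3) but no six-membered all-carbon aromatic ring is present.
(C) contains a phenyl ring, which satisfies every atom and bond constraint.
(D) has a methyl group (-CH3) but no six-membered all-carbon aromatic ring is present.
So the answer is (C).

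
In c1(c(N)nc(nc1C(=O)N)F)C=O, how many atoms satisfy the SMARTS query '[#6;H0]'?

5

The query [#6;H0] means: any carbon with no attached hydrogen.
Check the 13 heavy atoms by environment: 2× n (aromatic, H0) → no; 4× c (aromatic, H0) → match; 1× C (H1) → no; 2× O (H0) → no; 2× N (H2) → no; 1× F (H0) → no; 1× C (H0) → match.
Summing the matching environments: 4 + 1 = 5 matching atoms.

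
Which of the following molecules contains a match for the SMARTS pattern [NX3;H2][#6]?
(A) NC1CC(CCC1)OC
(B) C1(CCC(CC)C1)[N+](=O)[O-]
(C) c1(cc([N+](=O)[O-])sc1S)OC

A

[NX3;H2][#6] describes a trivalent nitrogen with two H attached to carbon (a primary amine).
(A) contains a primary amino group (-NH2), which satisfies every atom and bond constraint.
(B) has a nitro group (-[N+](=O)[O-]) but the nitrogen is [N+] with no H, not NX3H2.
(C) has a nitro group (-[N+](=O)[O-]) but the nitrogen is [N+] with no H, not NX3H2.
So the answer is (A).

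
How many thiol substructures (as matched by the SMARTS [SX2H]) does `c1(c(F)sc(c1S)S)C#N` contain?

[SX2H] is the SMARTS for a thiol: an aliphatic sulfur with two connections, one being H.
The molecule carries 2 separate instances of a thiol (-SH) meeting every constraint; each maps to a distinct set of atoms, giving 2 matches.

2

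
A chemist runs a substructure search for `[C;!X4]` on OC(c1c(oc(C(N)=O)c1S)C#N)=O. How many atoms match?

Check the 14 heavy atoms by environment: 1× o (aromatic, X2) → no; 4× c (aromatic, X3) → no; 1× C (X2) → match; 1× N (X1) → no; 2× C (X3) → match; 2× O (X1) → no; 1× N (X3) → no; 1× O (X2) → no; 1× S (X2) → no.
Summing the matching environments: 1 + 2 = 3 matching atoms.

3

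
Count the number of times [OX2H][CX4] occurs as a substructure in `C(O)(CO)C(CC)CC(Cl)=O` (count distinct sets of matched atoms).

[OX2H][CX4] is the SMARTS for an aliphatic alcohol: a hydroxyl oxygen bound to an sp3 (X4) carbon.
The molecule carries 2 separate instances of a hydroxyl group (-OH) meeting every constraint; each maps to a distinct set of atoms, giving 2 matches.

2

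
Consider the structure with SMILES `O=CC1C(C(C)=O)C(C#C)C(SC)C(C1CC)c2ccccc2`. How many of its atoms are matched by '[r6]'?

Check the 23 heavy atoms by environment: 6× C (in 6-ring) → match; 8× C (acyclic) → no; 2× O (acyclic) → no; 6× c (aromatic, in 6-ring) → match; 1× S (acyclic) → no.
Summing the matching environments: 6 + 6 = 12 matching atoms.

12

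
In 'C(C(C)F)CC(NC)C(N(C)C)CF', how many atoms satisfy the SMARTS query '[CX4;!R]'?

The query [CX4;!R] means: aliphatic carbon with four total connections, not in a ring.
Check the 14 heavy atoms by environment: 10× C (X4, acyclic) → match; 2× N (X3, acyclic) → no; 2× F (X1, acyclic) → no.
That gives 10 matching atoms.

10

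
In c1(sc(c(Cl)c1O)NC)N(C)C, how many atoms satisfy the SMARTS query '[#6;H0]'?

4

The query [#6;H0] means: any carbon with no attached hydrogen.
Check the 12 heavy atoms by environment: 1× s (aromatic, H0) → no; 4× c (aromatic, H0) → match; 1× Cl (H0) → no; 1× N (H1) → no; 3× C (H3) → no; 1× N (H0) → no; 1× O (H1) → no.
That gives 4 matching atoms.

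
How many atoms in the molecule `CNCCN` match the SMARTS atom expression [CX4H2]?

The query [CX4H2] means: sp3 carbon (X4) with exactly two hydrogens.
Check the 5 heavy atoms by environment: 2× C (H2, X4) → match; 1× N (H1, X3) → no; 1× C (H3, X4) → no; 1× N (H2, X3) → no.
That gives 2 matching atoms.

2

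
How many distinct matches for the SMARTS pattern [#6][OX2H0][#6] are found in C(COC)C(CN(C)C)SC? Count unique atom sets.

1

[#6][OX2H0][#6] is the SMARTS for an ether: an aliphatic oxygen bridging two carbons with no H on the oxygen.
Exactly one fragment in the molecule meets all constraints, giving 1 match.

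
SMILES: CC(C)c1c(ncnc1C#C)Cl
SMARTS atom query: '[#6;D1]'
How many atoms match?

The query [#6;D1] means: carbon bonded to exactly one heavy atom.
Check the 12 heavy atoms by environment: 2× n (aromatic, D2) → no; 1× c (aromatic, D2) → no; 3× c (aromatic, D3) → no; 1× C (D3) → no; 3× C (D1) → match; 1× Cl (D1) → no; 1× C (D2) → no.
That gives 3 matching atoms.

3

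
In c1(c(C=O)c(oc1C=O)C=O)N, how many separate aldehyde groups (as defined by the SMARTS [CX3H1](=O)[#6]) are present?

[CX3H1](=O)[#6] is the SMARTS for an aldehyde: an sp2 carbon with one H, double-bonded to O and single-bonded to carbon.
The molecule carries 3 separate instances of an aldehyde (-CHO) meeting every constraint; each maps to a distinct set of atoms, giving 3 matches.

3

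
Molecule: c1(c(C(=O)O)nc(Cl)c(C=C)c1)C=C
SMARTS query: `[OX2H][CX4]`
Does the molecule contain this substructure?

No

The pattern [OX2H][CX4] describes a hydroxyl oxygen bound to an sp3 (X4) carbon — an aliphatic alcohol.
The closest candidate here is a carboxylic acid group (-C(=O)OH), but the -OH is on a CX3 carbonyl carbon, not a CX4 carbon. No other fragment satisfies the full query, so there is no match.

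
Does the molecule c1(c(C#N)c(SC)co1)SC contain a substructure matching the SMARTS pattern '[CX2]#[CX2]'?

No

The pattern [CX2]#[CX2] describes a carbon-carbon triple bond — an alkyne.
The closest candidate here is a nitrile (-C#N), but the triple bond is C#N, not C#C. No other fragment satisfies the full query, so there is no match.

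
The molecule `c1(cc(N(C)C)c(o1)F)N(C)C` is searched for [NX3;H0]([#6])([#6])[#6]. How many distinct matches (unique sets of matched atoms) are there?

2

[NX3;H0]([#6])([#6])[#6] is the SMARTS for a tertiary amine: a trivalent nitrogen with no H, bonded to three carbons.
The molecule carries 2 separate instances of a dimethylamino group (-N(CH3)2) meeting every constraint; each maps to a distinct set of atoms, giving 2 matches.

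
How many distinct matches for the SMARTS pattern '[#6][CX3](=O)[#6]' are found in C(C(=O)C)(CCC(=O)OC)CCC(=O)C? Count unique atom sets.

2

[#6][CX3](=O)[#6] is the SMARTS for a ketone: a carbonyl carbon (no H) flanked by two carbons.
The molecule carries 2 separate instances of an acetyl/ketone group (-C(=O)CH3) meeting every constraint; each maps to a distinct set of atoms, giving 2 matches.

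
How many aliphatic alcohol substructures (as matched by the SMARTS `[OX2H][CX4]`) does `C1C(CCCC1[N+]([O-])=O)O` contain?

1

[OX2H][CX4] is the SMARTS for an aliphatic alcohol: a hydroxyl oxygen bound to an sp3 (X4) carbon.
Exactly one fragment in the molecule meets all constraints, giving 1 match.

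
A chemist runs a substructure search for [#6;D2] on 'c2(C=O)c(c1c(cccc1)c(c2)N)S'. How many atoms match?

6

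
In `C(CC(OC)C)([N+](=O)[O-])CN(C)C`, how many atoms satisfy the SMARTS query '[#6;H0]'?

The query [#6;H0] means: any carbon with no attached hydrogen.
Check the 13 heavy atoms by environment: 4× C (H3) → no; 2× C (H1) → no; 2× C (H2) → no; 2× O (H0) → no; 1× N (H0) → no; 1× N (charge +1, H0) → no; 1× O (charge -1, H0) → no.
No environment satisfies the query, so 0 matching atoms.

0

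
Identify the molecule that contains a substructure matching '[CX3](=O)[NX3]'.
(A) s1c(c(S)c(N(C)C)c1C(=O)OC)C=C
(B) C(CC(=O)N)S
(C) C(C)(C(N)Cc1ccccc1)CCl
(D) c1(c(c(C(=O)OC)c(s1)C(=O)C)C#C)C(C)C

B

[CX3](=O)[NX3] describes a carbonyl carbon bonded to a trivalent nitrogen (an amide).
(A) has a methyl-ester group (-C(=O)OCH3) but the carbonyl is bonded to O, not to an NX3 nitrogen.
(B) contains a primary amide (-C(=O)NH2), which satisfies every atom and bond constraint.
(C) has a primary amino group (-NH2) but the -NH2 is not attached to a carbonyl carbon.
(D) has a methyl-ester group (-C(=O)OCH3) but the carbonyl is bonded to O, not to an NX3 nitrogen.
So the answer is (B).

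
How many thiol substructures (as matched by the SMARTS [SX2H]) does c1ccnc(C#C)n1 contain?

[SX2H] is the SMARTS for a thiol: an aliphatic sulfur with two connections, one being H.
No fragment in the molecule satisfies every constraint, giving 0 matches.

0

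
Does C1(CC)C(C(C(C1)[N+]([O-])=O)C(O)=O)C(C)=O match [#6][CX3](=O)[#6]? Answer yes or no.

Yes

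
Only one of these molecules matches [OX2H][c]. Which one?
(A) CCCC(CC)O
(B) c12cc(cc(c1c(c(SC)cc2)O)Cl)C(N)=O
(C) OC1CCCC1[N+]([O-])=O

B

[OX2H][c] describes a hydroxyl oxygen attached to an aromatic carbon (a phenol).
(A) has a hydroxyl group (-OH) but the -OH is on an aliphatic carbon, not an aromatic c.
(B) contains a hydroxyl group (-OH), which satisfies every atom and bond constraint.
(C) has a hydroxyl group (-OH) but the -OH is on an aliphatic carbon, not an aromatic c.
So the answer is (B).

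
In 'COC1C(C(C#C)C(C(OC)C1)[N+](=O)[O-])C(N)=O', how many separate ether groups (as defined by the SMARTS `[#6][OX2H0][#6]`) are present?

2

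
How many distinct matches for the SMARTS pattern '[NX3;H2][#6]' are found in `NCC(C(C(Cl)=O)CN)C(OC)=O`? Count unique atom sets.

2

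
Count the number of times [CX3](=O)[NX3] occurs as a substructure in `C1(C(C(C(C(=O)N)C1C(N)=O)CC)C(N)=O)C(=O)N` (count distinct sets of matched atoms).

4

[CX3](=O)[NX3] is the SMARTS for an amide: a carbonyl carbon bonded to a trivalent nitrogen.
The molecule carries 4 separate instances of a primary amide (-C(=O)NH2) meeting every constraint; each maps to a distinct set of atoms, giving 4 matches.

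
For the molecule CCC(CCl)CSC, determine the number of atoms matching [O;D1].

Check the 8 heavy atoms by environment: 3× C (D2) → no; 1× C (D3) → no; 2× C (D1) → no; 1× Cl (D1) → no; 1× S (D2) → no.
No environment satisfies the query, so 0 matching atoms.

0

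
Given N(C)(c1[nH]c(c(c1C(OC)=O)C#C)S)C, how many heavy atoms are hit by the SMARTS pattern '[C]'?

6

The query [C] means: uppercase C matches aliphatic (non-aromatic) carbon only.
Check the 15 heavy atoms by environment: 1× n (aromatic) → no; 4× c (aromatic) → no; 1× S → no; 1× N → no; 6× C → match; 2× O → no.
That gives 6 matching atoms.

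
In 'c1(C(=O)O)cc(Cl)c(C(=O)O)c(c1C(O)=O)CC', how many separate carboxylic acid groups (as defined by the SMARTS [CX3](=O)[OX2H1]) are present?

3

[CX3](=O)[OX2H1] is the SMARTS for a carboxylic acid: an sp2 carbon double-bonded to O and single-bonded to an -OH oxygen.
The molecule carries 3 separate instances of a carboxylic acid group (-C(=O)OH) meeting every constraint; each maps to a distinct set of atoms, giving 3 matches.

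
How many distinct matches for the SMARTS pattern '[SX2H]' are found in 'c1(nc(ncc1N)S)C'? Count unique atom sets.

[SX2H] is the SMARTS for a thiol: an aliphatic sulfur with two connections, one being H.
Exactly one fragment in the molecule meets all constraints, giving 1 match.

1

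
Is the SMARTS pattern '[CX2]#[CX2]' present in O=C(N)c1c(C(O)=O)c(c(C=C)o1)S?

No

The pattern [CX2]#[CX2] describes a carbon-carbon triple bond — an alkyne.
The closest candidate here is a vinyl group (-CH=CH2), but the C=C is a double bond; both carbons are CX3, not CX2. No other fragment satisfies the full query, so there is no match.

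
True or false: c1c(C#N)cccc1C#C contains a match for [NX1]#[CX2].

The pattern [NX1]#[CX2] describes a nitrogen triple-bonded to a two-connected carbon — a nitrile.
The molecule carries a nitrile (-C#N), whose atoms satisfy every constraint of the query, so the pattern matches.

True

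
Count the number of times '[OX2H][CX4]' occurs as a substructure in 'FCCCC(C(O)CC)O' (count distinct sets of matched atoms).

2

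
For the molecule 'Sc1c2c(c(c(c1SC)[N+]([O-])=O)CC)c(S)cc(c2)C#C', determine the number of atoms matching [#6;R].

The query [#6;R] means: carbon that is part of a ring.
Check the 21 heavy atoms by environment: 10× c (aromatic, in 6-ring) → match; 3× S (acyclic) → no; 5× C (acyclic) → no; 1× N (charge +1, acyclic) → no; 1× O (charge -1, acyclic) → no; 1× O (acyclic) → no.
That gives 10 matching atoms.

10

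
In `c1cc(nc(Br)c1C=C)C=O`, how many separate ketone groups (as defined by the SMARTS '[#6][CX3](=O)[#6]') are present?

[#6][CX3](=O)[#6] is the SMARTS for a ketone: a carbonyl carbon (no H) flanked by two carbons.
The molecule has an aldehyde (-CHO), but the carbonyl carbon has H1, so it is not flanked by two carbons; nothing else fits, so there are 0 matches.

0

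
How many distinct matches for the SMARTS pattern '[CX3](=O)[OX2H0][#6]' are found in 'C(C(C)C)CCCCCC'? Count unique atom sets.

0

[CX3](=O)[OX2H0][#6] is the SMARTS for an ester: a carbonyl carbon bonded to an oxygen that is itself bonded to carbon (no H on that O).
No fragment in the molecule satisfies every constraint, giving 0 matches.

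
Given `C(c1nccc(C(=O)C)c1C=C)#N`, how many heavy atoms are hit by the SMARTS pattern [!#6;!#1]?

Check the 13 heavy atoms by environment: 1× n (aromatic) → match; 5× c (aromatic) → no; 5× C → no; 1× N → match; 1× O → match.
Summing the matching environments: 1 + 1 + 1 = 3 matching atoms.

3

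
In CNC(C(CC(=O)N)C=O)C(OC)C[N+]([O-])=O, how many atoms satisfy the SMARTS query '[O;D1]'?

4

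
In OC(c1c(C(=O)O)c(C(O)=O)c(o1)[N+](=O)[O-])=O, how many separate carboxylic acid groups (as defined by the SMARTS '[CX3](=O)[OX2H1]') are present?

3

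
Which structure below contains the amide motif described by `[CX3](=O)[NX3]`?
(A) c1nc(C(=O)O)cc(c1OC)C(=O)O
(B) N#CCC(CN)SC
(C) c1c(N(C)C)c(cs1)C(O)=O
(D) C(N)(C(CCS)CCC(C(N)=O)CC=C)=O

D

[CX3](=O)[NX3] describes a carbonyl carbon bonded to a trivalent nitrogen (an amide).
(A) has a carboxylic acid group (-C(=O)OH) but the carbonyl is bonded to O, not to an NX3 nitrogen.
(B) has a nitrile (-C#N) but the nitrile N is NX1 (triple-bonded), not NX3.
(C) has a carboxylic acid group (-C(=O)OH) but the carbonyl is bonded to O, not to an NX3 nitrogen.
(D) contains a primary amide (-C(=O)NH2), which satisfies every atom and bond constraint.
So the answer is (D).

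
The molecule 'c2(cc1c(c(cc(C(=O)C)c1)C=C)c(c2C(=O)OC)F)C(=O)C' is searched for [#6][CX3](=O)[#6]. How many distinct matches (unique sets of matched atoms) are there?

2

[#6][CX3](=O)[#6] is the SMARTS for a ketone: a carbonyl carbon (no H) flanked by two carbons.
The molecule carries 2 separate instances of an acetyl/ketone group (-C(=O)CH3) meeting every constraint; each maps to a distinct set of atoms, giving 2 matches.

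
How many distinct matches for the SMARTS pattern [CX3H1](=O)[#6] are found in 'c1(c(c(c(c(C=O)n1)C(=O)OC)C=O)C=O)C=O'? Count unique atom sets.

[CX3H1](=O)[#6] is the SMARTS for an aldehyde: an sp2 carbon with one H, double-bonded to O and single-bonded to carbon.
The molecule carries 4 separate instances of an aldehyde (-CHO) meeting every constraint; each maps to a distinct set of atoms, giving 4 matches.

4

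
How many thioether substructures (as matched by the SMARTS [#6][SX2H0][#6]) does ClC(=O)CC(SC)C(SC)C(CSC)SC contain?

4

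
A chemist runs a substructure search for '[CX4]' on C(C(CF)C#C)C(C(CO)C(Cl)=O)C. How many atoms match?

7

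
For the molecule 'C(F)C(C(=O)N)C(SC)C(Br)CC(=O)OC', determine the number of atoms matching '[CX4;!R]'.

The query [CX4;!R] means: aliphatic carbon with four total connections, not in a ring.
Check the 16 heavy atoms by environment: 7× C (X4, acyclic) → match; 2× C (X3, acyclic) → no; 2× O (X1, acyclic) → no; 1× O (X2, acyclic) → no; 1× Br (X1, acyclic) → no; 1× F (X1, acyclic) → no; 1× S (X2, acyclic) → no; 1× N (X3, acyclic) → no.
That gives 7 matching atoms.

7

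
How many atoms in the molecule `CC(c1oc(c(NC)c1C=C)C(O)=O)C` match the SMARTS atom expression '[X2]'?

2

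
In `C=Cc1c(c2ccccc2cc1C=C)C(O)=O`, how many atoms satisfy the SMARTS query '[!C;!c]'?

2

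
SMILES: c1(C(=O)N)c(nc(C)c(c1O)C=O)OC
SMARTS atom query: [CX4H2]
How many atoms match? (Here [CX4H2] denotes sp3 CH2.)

0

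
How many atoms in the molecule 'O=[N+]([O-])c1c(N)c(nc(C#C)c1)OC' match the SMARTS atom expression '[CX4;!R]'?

1

Check the 14 heavy atoms by environment: 1× n (aromatic, X2, in 6-ring) → no; 5× c (aromatic, X3, in 6-ring) → no; 2× C (X2, acyclic) → no; 1× N (charge +1, X3, acyclic) → no; 1× O (charge -1, X1, acyclic) → no; 1× O (X1, acyclic) → no; 1× N (X3, acyclic) → no; 1× O (X2, acyclic) → no; 1× C (X4, acyclic) → match.
That gives 1 matching atom.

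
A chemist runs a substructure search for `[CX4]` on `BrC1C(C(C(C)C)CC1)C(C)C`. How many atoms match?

11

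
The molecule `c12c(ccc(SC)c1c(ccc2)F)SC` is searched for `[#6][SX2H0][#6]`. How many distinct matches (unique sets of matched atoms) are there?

2

[#6][SX2H0][#6] is the SMARTS for a thioether: an aliphatic sulfur bridging two carbons with no H on the sulfur.
The molecule carries 2 separate instances of a methylthio ether (-SCH3) meeting every constraint; each maps to a distinct set of atoms, giving 2 matches.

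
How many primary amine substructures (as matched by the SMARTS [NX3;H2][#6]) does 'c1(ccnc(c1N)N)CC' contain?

2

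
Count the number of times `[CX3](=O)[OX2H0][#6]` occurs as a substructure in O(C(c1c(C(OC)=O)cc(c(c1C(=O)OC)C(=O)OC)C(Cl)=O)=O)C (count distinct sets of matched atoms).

4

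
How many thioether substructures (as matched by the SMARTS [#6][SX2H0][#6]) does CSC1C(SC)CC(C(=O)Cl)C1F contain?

2

[#6][SX2H0][#6] is the SMARTS for a thioether: an aliphatic sulfur bridging two carbons with no H on the sulfur.
The molecule carries 2 separate instances of a methylthio ether (-SCH3) meeting every constraint; each maps to a distinct set of atoms, giving 2 matches.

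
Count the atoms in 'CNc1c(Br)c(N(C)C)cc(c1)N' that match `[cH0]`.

The query [cH0] means: aromatic carbon with no attached hydrogen (substituted or ring-fusion).
Check the 13 heavy atoms by environment: 2× c (aromatic, H1) → no; 4× c (aromatic, H0) → match; 1× N (H1) → no; 3× C (H3) → no; 1× N (H2) → no; 1× Br (H0) → no; 1× N (H0) → no.
That gives 4 matching atoms.

4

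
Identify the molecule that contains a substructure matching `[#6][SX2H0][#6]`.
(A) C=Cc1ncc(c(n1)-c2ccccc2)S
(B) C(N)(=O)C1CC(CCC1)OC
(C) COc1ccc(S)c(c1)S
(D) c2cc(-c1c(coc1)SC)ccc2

D

[#6][SX2H0][#6] describes an aliphatic sulfur bridging two carbons with no H on the sulfur (a thioether).
(A) has a thiol (-SH) but the sulfur has H1, not H0 bridging two carbons.
(B) has a methoxy ether (-OCH3) but the bridging atom is O, not S.
(C) has a thiol (-SH) but the sulfur has H1, not H0 bridging two carbons.
(D) contains a methylthio ether (-SCH3), which satisfies every atom and bond constraint.
So the answer is (D).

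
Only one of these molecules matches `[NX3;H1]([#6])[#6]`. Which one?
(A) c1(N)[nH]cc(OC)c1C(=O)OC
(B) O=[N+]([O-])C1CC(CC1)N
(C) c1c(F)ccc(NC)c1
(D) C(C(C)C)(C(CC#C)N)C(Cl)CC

C

[NX3;H1]([#6])[#6] describes a trivalent nitrogen with one H, bonded to two carbons (a secondary amine).
(A) has a primary amino group (-NH2) but the nitrogen has H2 and only one carbon neighbour.
(B) has a primary amino group (-NH2) but the nitrogen has H2 and only one carbon neighbour.
(C) contains an N-methylamino group (-NHCH3), which satisfies every atom and bond constraint.
(D) has a primary amino group (-NH2) but the nitrogen has H2 and only one carbon neighbour.
So the answer is (C).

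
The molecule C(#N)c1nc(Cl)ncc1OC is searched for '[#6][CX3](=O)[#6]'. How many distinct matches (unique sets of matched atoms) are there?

0

[#6][CX3](=O)[#6] is the SMARTS for a ketone: a carbonyl carbon (no H) flanked by two carbons.
No fragment in the molecule satisfies every constraint, giving 0 matches.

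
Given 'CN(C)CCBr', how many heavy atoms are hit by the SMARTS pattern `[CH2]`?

Check the 6 heavy atoms by environment: 2× C (H2) → match; 1× Br (H0) → no; 1× N (H0) → no; 2× C (H3) → no.
That gives 2 matching atoms.

2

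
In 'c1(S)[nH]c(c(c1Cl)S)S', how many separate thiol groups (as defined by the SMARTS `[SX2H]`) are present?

3

[SX2H] is the SMARTS for a thiol: an aliphatic sulfur with two connections, one being H.
The molecule carries 3 separate instances of a thiol (-SH) meeting every constraint; each maps to a distinct set of atoms, giving 3 matches.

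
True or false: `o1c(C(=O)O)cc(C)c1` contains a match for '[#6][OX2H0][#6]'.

False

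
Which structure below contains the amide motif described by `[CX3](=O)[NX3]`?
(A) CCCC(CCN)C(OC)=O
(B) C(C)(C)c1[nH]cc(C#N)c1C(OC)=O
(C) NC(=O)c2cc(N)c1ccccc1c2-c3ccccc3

C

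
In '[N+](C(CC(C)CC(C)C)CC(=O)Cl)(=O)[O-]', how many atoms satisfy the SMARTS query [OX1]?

The query [OX1] means: aliphatic oxygen with one total connection — typically a carbonyl =O or an oxide.
Check the 15 heavy atoms by environment: 9× C (X4) → no; 1× C (X3) → no; 2× O (X1) → match; 1× Cl (X1) → no; 1× N (charge +1, X3) → no; 1× O (charge -1, X1) → match.
Summing the matching environments: 2 + 1 = 3 matching atoms.

3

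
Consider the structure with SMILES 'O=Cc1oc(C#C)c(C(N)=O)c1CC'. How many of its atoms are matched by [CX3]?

2

The query [CX3] means: C with X3: aliphatic carbon with exactly 3 total connections.
Check the 14 heavy atoms by environment: 1× o (aromatic, X2) → no; 4× c (aromatic, X3) → no; 2× C (X4) → no; 2× C (X3) → match; 2× O (X1) → no; 1× N (X3) → no; 2× C (X2) → no.
That gives 2 matching atoms.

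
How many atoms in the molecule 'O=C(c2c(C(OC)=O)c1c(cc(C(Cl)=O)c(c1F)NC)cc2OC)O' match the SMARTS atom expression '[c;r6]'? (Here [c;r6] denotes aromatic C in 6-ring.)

10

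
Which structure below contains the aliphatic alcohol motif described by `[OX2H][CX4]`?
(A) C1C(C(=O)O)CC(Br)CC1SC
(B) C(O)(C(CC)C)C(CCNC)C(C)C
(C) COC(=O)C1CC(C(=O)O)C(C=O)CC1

[OX2H][CX4] describes a hydroxyl oxygen bound to an sp3 (X4) carbon (an aliphatic alcohol).
(A) has a carboxylic acid group (-C(=O)OH) but the -OH is on a CX3 carbonyl carbon, not a CX4 carbon.
(B) contains a hydroxyl group (-OH), which satisfies every atom and bond constraint.
(C) has a carboxylic acid group (-C(=O)OH) but the -OH is on a CX3 carbonyl carbon, not a CX4 carbon.
So the answer is (B).

B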